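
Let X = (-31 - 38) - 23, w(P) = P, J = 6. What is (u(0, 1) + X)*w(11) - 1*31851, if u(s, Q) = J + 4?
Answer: -32753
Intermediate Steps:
u(s, Q) = 10 (u(s, Q) = 6 + 4 = 10)
X = -92 (X = -69 - 23 = -92)
(u(0, 1) + X)*w(11) - 1*31851 = (10 - 92)*11 - 1*31851 = -82*11 - 31851 = -902 - 31851 = -32753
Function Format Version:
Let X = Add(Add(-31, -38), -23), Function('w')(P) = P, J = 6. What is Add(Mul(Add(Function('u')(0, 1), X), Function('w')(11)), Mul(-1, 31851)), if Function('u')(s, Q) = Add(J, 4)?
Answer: -32753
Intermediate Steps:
Function('u')(s, Q) = 10 (Function('u')(s, Q) = Add(6, 4) = 10)
X = -92 (X = Add(-69, -23) = -92)
Add(Mul(Add(Function('u')(0, 1), X), Function('w')(11)), Mul(-1, 31851)) = Add(Mul(Add(10, -92), 11), Mul(-1, 31851)) = Add(Mul(-82, 11), -31851) = Add(-902, -31851) = -32753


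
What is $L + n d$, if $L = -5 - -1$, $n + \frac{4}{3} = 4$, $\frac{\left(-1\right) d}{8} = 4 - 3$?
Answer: $- \frac{76}{3} \approx -25.333$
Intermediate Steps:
$d = -8$ ($d = - 8 \left(4 - 3\right) = \left(-8\right) 1 = -8$)
$n = \frac{8}{3}$ ($n = - \frac{4}{3} + 4 = \frac{8}{3} \approx 2.6667$)
$L = -4$ ($L = -5 + 1 = -4$)
$L + n d = -4 + \frac{8}{3} \left(-8\right) = -4 - \frac{64}{3} = - \frac{76}{3}$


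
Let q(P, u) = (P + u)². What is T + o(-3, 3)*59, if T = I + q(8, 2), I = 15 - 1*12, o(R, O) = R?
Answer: -74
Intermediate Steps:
I = 3 (I = 15 - 12 = 3)
T = 103 (T = 3 + (8 + 2)² = 3 + 10² = 3 + 100 = 103)
T + o(-3, 3)*59 = 103 - 3*59 = 103 - 177 = -74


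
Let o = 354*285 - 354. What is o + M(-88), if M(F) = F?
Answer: 100448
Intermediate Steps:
o = 100536 (o = 100890 - 354 = 100536)
o + M(-88) = 100536 - 88 = 100448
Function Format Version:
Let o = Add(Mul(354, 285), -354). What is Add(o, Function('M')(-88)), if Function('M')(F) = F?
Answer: 100448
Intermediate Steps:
o = 100536 (o = Add(100890, -354) = 100536)
Add(o, Function('M')(-88)) = Add(100536, -88) = 100448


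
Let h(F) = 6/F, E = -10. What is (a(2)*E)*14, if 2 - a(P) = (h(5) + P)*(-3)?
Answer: -1624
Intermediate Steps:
a(P) = 28/5 + 3*P (a(P) = 2 - (6/5 + P)*(-3) = 2 - (-18/5 - 3*P) = 2 + (18/5 + 3*P) = 28/5 + 3*P)
(a(2)*E)*14 = ((28/5 + 3*2)*(-10))*14 = ((28/5 + 6)*(-10))*14 = ((58/5)*(-10))*14 = -116*14 = -1624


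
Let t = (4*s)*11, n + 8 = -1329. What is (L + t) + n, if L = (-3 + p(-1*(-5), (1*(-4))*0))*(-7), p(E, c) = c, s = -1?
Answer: -1360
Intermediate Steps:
n = -1337 (n = -8 - 1329 = -1337)
t = -44 (t = (4*(-1))*11 = -4*11 = -44)
L = 21 (L = (-3 + (1*(-4))*0)*(-7) = (-3 - 4*0)*(-7) = (-3 + 0)*(-7) = -3*(-7) = 21)
(L + t) + n = (21 - 44) - 1337 = -23 - 1337 = -1360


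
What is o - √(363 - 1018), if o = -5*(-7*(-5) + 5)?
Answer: -200 - I*√655 ≈ -200.0 - 25.593*I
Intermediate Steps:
o = -200 (o = -5*(35 + 5) = -5*40 = -200)
o - √(363 - 1018) = -200 - √(363 - 1018) = -200 - √(-655) = -200 - I*√655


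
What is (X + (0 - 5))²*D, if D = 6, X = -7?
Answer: 864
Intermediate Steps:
(X + (0 - 5))²*D = (-7 + (0 - 5))²*6 = (-7 - 5)²*6 = (-12)²*6 = 144*6 = 864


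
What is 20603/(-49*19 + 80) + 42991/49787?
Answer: -989176220/42368737 ≈ -23.347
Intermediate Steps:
20603/(-49*19 + 80) + 42991/49787 = 20603/(-931 + 80) + 42991*(1/49787) = 20603/(-851) + 42991/49787 = 20603*(-1/851) + 42991/49787 = -20603/851 + 42991/49787 = -989176220/42368737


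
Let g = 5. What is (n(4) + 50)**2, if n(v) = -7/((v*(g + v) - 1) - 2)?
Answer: 2699449/1089 ≈ 2478.8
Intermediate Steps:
n(v) = -7/(-3 + v*(5 + v)) (n(v) = -7/((v*(5 + v) - 1) - 2) = -7/((-1 + v*(5 + v)) - 2) = -7/(-3 + v*(5 + v)))
(n(4) + 50)**2 = (-7/(-3 + 4**2 + 5*4) + 50)**2 = (-7/(-3 + 16 + 20) + 50)**2 = (-7/33 + 50)**2 = (1643/33)**2 = 2699449/1089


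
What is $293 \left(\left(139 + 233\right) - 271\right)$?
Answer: $29593$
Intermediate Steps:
$293 \left(\left(139 + 233\right) - 271\right) = 293 \left(372 - 271\right) = 293 \cdot 101 = 29593$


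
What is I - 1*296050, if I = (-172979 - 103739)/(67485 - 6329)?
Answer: -9052755259/30578 ≈ -2.9605e+5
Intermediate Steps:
I = -138359/30578 (I = -276718/61156 = -276718*1/61156 = -138359/30578 ≈ -4.5248)
I - 1*296050 = -138359/30578 - 1*296050 = -138359/30578 - 296050 = -9052755259/30578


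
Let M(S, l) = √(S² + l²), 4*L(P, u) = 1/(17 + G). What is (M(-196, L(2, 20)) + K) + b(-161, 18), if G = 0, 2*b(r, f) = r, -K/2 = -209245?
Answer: 836819/2 + √177635585/68 ≈ 4.1861e+5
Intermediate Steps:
K = 418490 (K = -2*(-209245) = 418490)
b(r, f) = r/2
L(P, u) = 1/68 (L(P, u) = 1/(4*(17 + 0)) = (¼)/17 = (¼)*(1/17) = 1/68)
(M(-196, L(2, 20)) + K) + b(-161, 18) = (√((-196)² + (1/68)²) + 418490) + (½)*(-161) = (√(38416 + 1/4624) + 418490) - 161/2 = (√(177635585/4624) + 418490) - 161/2 = (√177635585/68 + 418490) - 161/2 = (418490 + √177635585/68) - 161/2 = 836819/2 + √177635585/68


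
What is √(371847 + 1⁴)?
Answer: 2*√92962 ≈ 609.79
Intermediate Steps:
√(371847 + 1⁴) = √(371847 + 1) = √371848 = 2*√92962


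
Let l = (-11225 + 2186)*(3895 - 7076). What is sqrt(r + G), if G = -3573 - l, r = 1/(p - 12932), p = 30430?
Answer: I*sqrt(8804705700769030)/17498 ≈ 5362.5*I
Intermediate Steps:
l = 28753059 (l = -9039*(-3181) = 28753059)
r = 1/17498 (r = 1/(30430 - 12932) = 1/17498 ≈ 5.7149e-5)
G = -28756632 (G = -3573 - 1*28753059 = -3573 - 28753059 = -28756632)
sqrt(r + G) = sqrt(1/17498 - 28756632) = sqrt(-503183546735/17498) = I*sqrt(8804705700769030)/17498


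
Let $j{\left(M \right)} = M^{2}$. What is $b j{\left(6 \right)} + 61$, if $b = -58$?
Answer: $-2027$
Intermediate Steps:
$b j{\left(6 \right)} + 61 = - 58 \cdot 6^{2} + 61 = \left(-58\right) 36 + 61 = -2088 + 61 = -2027$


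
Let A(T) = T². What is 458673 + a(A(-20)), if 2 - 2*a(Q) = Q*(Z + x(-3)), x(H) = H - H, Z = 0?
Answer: 458674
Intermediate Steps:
x(H) = 0
a(Q) = 1 (a(Q) = 1 - Q*(0 + 0)/2 = 1 - Q*0/2 = 1 - ½*0 = 1 + 0 = 1)
458673 + a(A(-20)) = 458673 + 1 = 458674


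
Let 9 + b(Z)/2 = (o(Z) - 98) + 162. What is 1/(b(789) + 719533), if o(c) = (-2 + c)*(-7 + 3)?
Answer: 1/713347 ≈ 1.4018e-6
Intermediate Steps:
o(c) = 8 - 4*c (o(c) = (-2 + c)*(-4) = 8 - 4*c)
b(Z) = 126 - 8*Z (b(Z) = -18 + 2*(((8 - 4*Z) - 98) + 162) = -18 + 2*((-90 - 4*Z) + 162) = -18 + 2*(72 - 4*Z) = -18 + (144 - 8*Z) = 126 - 8*Z)
1/(b(789) + 719533) = 1/((126 - 8*789) + 719533) = 1/((126 - 6312) + 719533) = 1/(-6186 + 719533) = 1/713347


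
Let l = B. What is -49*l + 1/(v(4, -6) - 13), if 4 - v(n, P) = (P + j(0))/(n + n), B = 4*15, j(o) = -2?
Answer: -23521/8 ≈ -2940.1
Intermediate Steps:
B = 60
l = 60
v(n, P) = 4 - (-2 + P)/(2*n) (v(n, P) = 4 - (P - 2)/(n + n) = 4 - (-2 + P)/(2*n))
-49*l + 1/(v(4, -6) - 13) = -49*60 + 1/((½)*(2 - 1*(-6) + 8*4)/4 - 13) = -2940 + 1/((½)*(¼)*(2 + 6 + 32) - 13) = -2940 + 1/((½)*(¼)*40 - 13) = -2940 + 1/(5 - 13) = -2940 + 1/(-8) = -2940 - ⅛ = -23521/8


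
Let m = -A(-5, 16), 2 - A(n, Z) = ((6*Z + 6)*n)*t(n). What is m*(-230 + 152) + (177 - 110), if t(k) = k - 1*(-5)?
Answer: 223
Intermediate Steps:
t(k) = 5 + k (t(k) = k + 5 = 5 + k)
A(n, Z) = 2 - n*(5 + n)*(6 + 6*Z) (A(n, Z) = 2 - (6*Z + 6)*n*(5 + n) = 2 - (6 + 6*Z)*n*(5 + n) = 2 - n*(6 + 6*Z)*(5 + n) = 2 - n*(5 + n)*(6 + 6*Z))
m = -2 (m = -(2 - 6*(-5)*(5 - 5) - 6*16*(-5)*(5 - 5)) = -(2 - 6*(-5)*0 - 6*16*(-5)*0) = -(2 + 0 + 0) = -1*2 = -2)
m*(-230 + 152) + (177 - 110) = -2*(-230 + 152) + (177 - 110) = -2*(-78) + 67 = 156 + 67 = 223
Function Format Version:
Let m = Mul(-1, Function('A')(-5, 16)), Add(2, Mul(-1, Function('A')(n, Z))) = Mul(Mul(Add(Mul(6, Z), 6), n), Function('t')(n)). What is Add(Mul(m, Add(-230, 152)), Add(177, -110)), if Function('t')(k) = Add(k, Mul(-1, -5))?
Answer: 223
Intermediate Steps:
Function('t')(k) = Add(5, k) (Function('t')(k) = Add(k, 5) = Add(5, k))
Function('A')(n, Z) = Add(2, Mul(-1, n, Add(5, n), Add(6, Mul(6, Z)))) (Function('A')(n, Z) = Add(2, Mul(-1, Mul(Mul(Add(Mul(6, Z), 6), n), Add(5, n)))) = Add(2, Mul(-1, Mul(Mul(Add(6, Mul(6, Z)), n), Add(5, n)))) = Add(2, Mul(-1, Mul(Mul(n, Add(6, Mul(6, Z))), Add(5, n)))) = Add(2, Mul(-1, Mul(n, Add(5, n), Add(6, Mul(6, Z))))) = Add(2, Mul(-1, n, Add(5, n), Add(6, Mul(6, Z)))))
m = -2 (m = Mul(-1, Add(2, Mul(-6, -5, Add(5, -5)), Mul(-6, 16, -5, Add(5, -5)))) = Mul(-1, Add(2, Mul(-6, -5, 0), Mul(-6, 16, -5, 0))) = Mul(-1, Add(2, 0, 0)) = Mul(-1, 2) = -2)
Add(Mul(m, Add(-230, 152)), Add(177, -110)) = Add(Mul(-2, Add(-230, 152)), Add(177, -110)) = Add(Mul(-2, -78), 67) = Add(156, 67) = 223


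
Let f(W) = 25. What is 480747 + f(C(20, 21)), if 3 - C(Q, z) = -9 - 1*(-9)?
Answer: 480772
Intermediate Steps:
C(Q, z) = 3 (C(Q, z) = 3 - (-9 - 1*(-9)) = 3 - (-9 + 9) = 3 - 1*0 = 3 + 0 = 3)
480747 + f(C(20, 21)) = 480747 + 25 = 480772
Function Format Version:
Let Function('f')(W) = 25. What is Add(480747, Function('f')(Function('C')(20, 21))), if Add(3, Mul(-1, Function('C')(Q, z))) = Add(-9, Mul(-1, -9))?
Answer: 480772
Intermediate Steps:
Function('C')(Q, z) = 3 (Function('C')(Q, z) = Add(3, Mul(-1, Add(-9, Mul(-1, -9)))) = Add(3, Mul(-1, Add(-9, 9))) = Add(3, Mul(-1, 0)) = Add(3, 0) = 3)
Add(480747, Function('f')(Function('C')(20, 21))) = Add(480747, 25) = 480772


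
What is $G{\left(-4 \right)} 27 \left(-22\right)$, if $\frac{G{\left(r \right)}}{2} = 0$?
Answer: $0$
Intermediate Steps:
$G{\left(r \right)} = 0$ ($G{\left(r \right)} = 2 \cdot 0 = 0$)
$G{\left(-4 \right)} 27 \left(-22\right) = 0 \cdot 27 \left(-22\right) = 0 \left(-22\right) = 0$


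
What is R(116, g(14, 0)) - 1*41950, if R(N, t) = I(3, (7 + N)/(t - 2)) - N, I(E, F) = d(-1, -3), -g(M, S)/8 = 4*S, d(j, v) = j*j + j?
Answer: -42066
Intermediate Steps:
d(j, v) = j + j² (d(j, v) = j² + j = j + j²)
g(M, S) = -32*S
I(E, F) = 0 (I(E, F) = -(1 - 1) = -1*0 = 0)
R(N, t) = -N (R(N, t) = 0 - N = -N)
R(116, g(14, 0)) - 1*41950 = -1*116 - 1*41950 = -116 - 41950 = -42066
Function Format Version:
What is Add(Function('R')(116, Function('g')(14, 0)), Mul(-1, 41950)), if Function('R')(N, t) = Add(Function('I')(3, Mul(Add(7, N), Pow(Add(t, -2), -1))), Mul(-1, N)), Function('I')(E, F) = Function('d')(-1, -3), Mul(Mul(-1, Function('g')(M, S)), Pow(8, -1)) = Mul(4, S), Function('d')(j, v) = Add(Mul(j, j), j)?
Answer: -42066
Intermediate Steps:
Function('d')(j, v) = Add(j, Pow(j, 2)) (Function('d')(j, v) = Add(Pow(j, 2), j) = Add(j, Pow(j, 2)))
Function('g')(M, S) = Mul(-32, S) (Function('g')(M, S) = Mul(-8, Mul(4, S)) = Mul(-32, S))
Function('I')(E, F) = 0 (Function('I')(E, F) = Mul(-1, Add(1, -1)) = Mul(-1, 0) = 0)
Function('R')(N, t) = Mul(-1, N) (Function('R')(N, t) = Add(0, Mul(-1, N)) = Mul(-1, N))
Add(Function('R')(116, Function('g')(14, 0)), Mul(-1, 41950)) = Add(Mul(-1, 116), Mul(-1, 41950)) = Add(-116, -41950) = -42066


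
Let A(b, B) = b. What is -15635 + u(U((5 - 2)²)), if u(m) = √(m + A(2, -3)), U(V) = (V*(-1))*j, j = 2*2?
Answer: -15635 + I*√34 ≈ -15635.0 + 5.831*I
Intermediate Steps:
j = 4
U(V) = -4*V (U(V) = (V*(-1))*4 = -V*4 = -4*V)
u(m) = √(2 + m) (u(m) = √(m + 2) = √(2 + m))
-15635 + u(U((5 - 2)²)) = -15635 + √(2 - 4*(5 - 2)²) = -15635 + √(2 - 4*3²) = -15635 + √(2 - 4*9) = -15635 + √(2 - 36) = -15635 + √(-34) = -15635 + I*√34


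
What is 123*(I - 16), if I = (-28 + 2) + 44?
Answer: 246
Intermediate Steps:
I = 18 (I = -26 + 44 = 18)
123*(I - 16) = 123*(18 - 16) = 123*2 = 246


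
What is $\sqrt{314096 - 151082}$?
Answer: $\sqrt{163014} \approx 403.75$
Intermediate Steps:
$\sqrt{314096 - 151082} = \sqrt{163014}$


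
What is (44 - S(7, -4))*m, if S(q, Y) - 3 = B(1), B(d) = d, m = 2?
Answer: 80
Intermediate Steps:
S(q, Y) = 4 (S(q, Y) = 3 + 1 = 4)
(44 - S(7, -4))*m = (44 - 1*4)*2 = (44 - 4)*2 = 40*2 = 80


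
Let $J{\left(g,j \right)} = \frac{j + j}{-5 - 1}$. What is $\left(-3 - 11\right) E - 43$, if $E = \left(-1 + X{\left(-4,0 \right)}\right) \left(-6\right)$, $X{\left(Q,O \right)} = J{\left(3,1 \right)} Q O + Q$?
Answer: $-463$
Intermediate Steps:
$J{\left(g,j \right)} = - \frac{j}{3}$ ($J{\left(g,j \right)} = \frac{2 j}{-6} = 2 j \left(- \frac{1}{6}\right) = - \frac{j}{3}$)
$X{\left(Q,O \right)} = Q - \frac{O Q}{3}$ ($X{\left(Q,O \right)} = \left(- \frac{1}{3}\right) 1 Q O + Q = - \frac{Q}{3} O + Q = - \frac{O Q}{3} + Q = Q - \frac{O Q}{3}$)
$E = 30$ ($E = \left(-1 + \frac{1}{3} \left(-4\right) \left(3 - 0\right)\right) \left(-6\right) = \left(-1 + \frac{1}{3} \left(-4\right) \left(3 + 0\right)\right) \left(-6\right) = \left(-1 + \frac{1}{3} \left(-4\right) 3\right) \left(-6\right) = \left(-1 - 4\right) \left(-6\right) = \left(-5\right) \left(-6\right) = 30$)
$\left(-3 - 11\right) E - 43 = \left(-3 - 11\right) 30 - 43 = \left(-14\right) 30 - 43 = -420 - 43 = -463$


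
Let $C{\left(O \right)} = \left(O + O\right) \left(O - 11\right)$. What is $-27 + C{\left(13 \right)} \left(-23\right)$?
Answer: $-1223$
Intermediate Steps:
$C{\left(O \right)} = 2 O \left(-11 + O\right)$
$-27 + C{\left(13 \right)} \left(-23\right) = -27 + 2 \cdot 13 \left(-11 + 13\right) \left(-23\right) = -27 + 2 \cdot 13 \cdot 2 \left(-23\right) = -27 + 52 \left(-23\right) = -27 - 1196 = -1223$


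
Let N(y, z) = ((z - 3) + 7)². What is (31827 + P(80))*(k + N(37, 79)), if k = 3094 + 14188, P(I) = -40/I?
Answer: 1538556663/2 ≈ 7.6928e+8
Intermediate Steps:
k = 17282
N(y, z) = (4 + z)² (N(y, z) = ((-3 + z) + 7)² = (4 + z)²)
(31827 + P(80))*(k + N(37, 79)) = (31827 - 40/80)*(17282 + (4 + 79)²) = (31827 - 40*1/80)*(17282 + 83²) = (31827 - ½)*(17282 + 6889) = (63653/2)*24171 = 1538556663/2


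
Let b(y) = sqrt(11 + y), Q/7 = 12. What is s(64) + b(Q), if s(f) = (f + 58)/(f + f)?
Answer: 61/64 + sqrt(95) ≈ 10.700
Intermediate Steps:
Q = 84 (Q = 7*12 = 84)
s(f) = (58 + f)/(2*f) (s(f) = (58 + f)/((2*f)) = (58 + f)*(1/(2*f)) = (58 + f)/(2*f))
s(64) + b(Q) = (1/2)*(58 + 64)/64 + sqrt(11 + 84) = (1/2)*(1/64)*122 + sqrt(95) = 61/64 + sqrt(95)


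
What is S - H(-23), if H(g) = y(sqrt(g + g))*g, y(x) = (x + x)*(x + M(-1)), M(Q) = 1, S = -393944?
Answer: -396060 + 46*I*sqrt(46) ≈ -3.9606e+5 + 311.99*I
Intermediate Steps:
y(x) = 2*x*(1 + x) (y(x) = (x + x)*(x + 1) = (2*x)*(1 + x) = 2*x*(1 + x))
H(g) = 2*sqrt(2)*g**(3/2)*(1 + sqrt(2)*sqrt(g)) (H(g) = (2*sqrt(g + g)*(1 + sqrt(g + g)))*g = (2*sqrt(2*g)*(1 + sqrt(2*g)))*g = (2*(sqrt(2)*sqrt(g))*(1 + sqrt(2)*sqrt(g)))*g = (2*sqrt(2)*sqrt(g)*(1 + sqrt(2)*sqrt(g)))*g = 2*sqrt(2)*g**(3/2)*(1 + sqrt(2)*sqrt(g)))
S - H(-23) = -393944 - (4*(-23)**2 + 2*sqrt(2)*(-23)**(3/2)) = -393944 - (4*529 + 2*sqrt(2)*(-23*I*sqrt(23))) = -393944 - (2116 - 46*I*sqrt(46)) = -393944 + (-2116 + 46*I*sqrt(46)) = -396060 + 46*I*sqrt(46)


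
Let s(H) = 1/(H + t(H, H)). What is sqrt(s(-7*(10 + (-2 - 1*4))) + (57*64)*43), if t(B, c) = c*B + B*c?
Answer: sqrt(93004665985)/770 ≈ 396.06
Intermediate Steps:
t(B, c) = 2*B*c (t(B, c) = B*c + B*c = 2*B*c)
s(H) = 1/(H + 2*H**2) (s(H) = 1/(H + 2*H*H) = 1/(H + 2*H**2))
sqrt(s(-7*(10 + (-2 - 1*4))) + (57*64)*43) = sqrt(1/(((-7*(10 + (-2 - 1*4))))*(1 + 2*(-7*(10 + (-2 - 1*4))))) + (57*64)*43) = sqrt(1/(((-7*(10 + (-2 - 4))))*(1 + 2*(-7*(10 + (-2 - 4))))) + 3648*43) = sqrt(1/(((-7*(10 - 6)))*(1 + 2*(-7*(10 - 6)))) + 156864) = sqrt(1/(((-7*4))*(1 + 2*(-7*4))) + 156864) = sqrt(1/((-28)*(1 + 2*(-28))) + 156864) = sqrt(-1/(28*(1 - 56)) + 156864) = sqrt(-1/28/(-55) + 156864) = sqrt(-1/28*(-1/55) + 156864) = sqrt(1/1540 + 156864) = sqrt(241570561/1540) = sqrt(93004665985)/770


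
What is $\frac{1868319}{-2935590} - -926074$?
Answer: $\frac{906190568447}{978530} \approx 9.2607 \cdot 10^{5}$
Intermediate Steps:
$\frac{1868319}{-2935590} - -926074 = 1868319 \left(- \frac{1}{2935590}\right) + 926074 = - \frac{622773}{978530} + 926074 = \frac{906190568447}{978530}$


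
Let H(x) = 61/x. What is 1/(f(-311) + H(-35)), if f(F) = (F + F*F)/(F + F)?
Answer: -35/5486 ≈ -0.0063799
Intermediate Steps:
f(F) = (F + F²)/(2*F) (f(F) = (F + F²)/((2*F)) = (F + F²)*(1/(2*F)) = (F + F²)/(2*F))
1/(f(-311) + H(-35)) = 1/((½ + (½)*(-311)) + 61/(-35)) = 1/((½ - 311/2) + 61*(-1/35)) = 1/(-155 - 61/35) = 1/(-5486/35) = -35/5486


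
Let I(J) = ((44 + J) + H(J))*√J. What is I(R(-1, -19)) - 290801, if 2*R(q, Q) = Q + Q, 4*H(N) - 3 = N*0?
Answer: -290801 + 103*I*√19/4 ≈ -2.908e+5 + 112.24*I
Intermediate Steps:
H(N) = ¾ (H(N) = ¾ + (N*0)/4 = ¾ + (¼)*0 = ¾ + 0 = ¾)
R(q, Q) = Q (R(q, Q) = (Q + Q)/2 = (2*Q)/2 = Q)
I(J) = √J*(179/4 + J) (I(J) = ((44 + J) + ¾)*√J = (179/4 + J)*√J = √J*(179/4 + J))
I(R(-1, -19)) - 290801 = √(-19)*(179/4 - 19) - 290801 = (I*√19)*(103/4) - 290801 = 103*I*√19/4 - 290801 = -290801 + 103*I*√19/4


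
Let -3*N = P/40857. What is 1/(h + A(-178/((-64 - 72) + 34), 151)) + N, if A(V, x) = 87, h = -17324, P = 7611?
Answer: -43771126/704252109 ≈ -0.062153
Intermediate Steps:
N = -2537/40857 ≈ -0.062095
1/(h + A(-178/((-64 - 72) + 34), 151)) + N = 1/(-17324 + 87) - 2537/40857 = 1/(-17237) - 2537/40857 = -1/17237 - 2537/40857 = -43771126/704252109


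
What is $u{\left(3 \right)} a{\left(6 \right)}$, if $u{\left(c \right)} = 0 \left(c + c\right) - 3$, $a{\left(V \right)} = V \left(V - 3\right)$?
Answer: $-54$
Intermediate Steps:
$a{\left(V \right)} = V \left(-3 + V\right)$
$u{\left(c \right)} = -3$ ($u{\left(c \right)} = 0 \cdot 2 c - 3 = 0 - 3 = -3$)
$u{\left(3 \right)} a{\left(6 \right)} = - 3 \cdot 6 \left(-3 + 6\right) = - 3 \cdot 6 \cdot 3 = \left(-3\right) 18 = -54$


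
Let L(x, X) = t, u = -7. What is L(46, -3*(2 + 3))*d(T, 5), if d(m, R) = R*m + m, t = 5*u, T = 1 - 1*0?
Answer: -210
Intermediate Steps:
T = 1 (T = 1 + 0 = 1)
t = -35 (t = 5*(-7) = -35)
L(x, X) = -35
d(m, R) = m + R*m
L(46, -3*(2 + 3))*d(T, 5) = -35*(1 + 5) = -35*6 = -210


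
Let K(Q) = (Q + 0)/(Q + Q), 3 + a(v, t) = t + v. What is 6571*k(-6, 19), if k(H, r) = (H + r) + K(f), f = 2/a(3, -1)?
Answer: 177417/2 ≈ 88709.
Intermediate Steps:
a(v, t) = -3 + t + v (a(v, t) = -3 + (t + v) = -3 + t + v)
f = -2 (f = 2/(-3 - 1 + 3) = 2/(-1) = 2*(-1) = -2)
K(Q) = 1/2 (K(Q) = Q/((2*Q)) = Q*(1/(2*Q)) = 1/2)
k(H, r) = 1/2 + H + r (k(H, r) = (H + r) + 1/2 = 1/2 + H + r)
6571*k(-6, 19) = 6571*(1/2 - 6 + 19) = 6571*(27/2) = 177417/2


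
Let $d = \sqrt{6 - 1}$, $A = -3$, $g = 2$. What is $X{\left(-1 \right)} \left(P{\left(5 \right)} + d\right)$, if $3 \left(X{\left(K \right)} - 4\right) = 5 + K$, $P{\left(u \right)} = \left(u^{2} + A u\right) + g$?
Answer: $64 + \frac{16 \sqrt{5}}{3} \approx 75.926$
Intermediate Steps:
$P{\left(u \right)} = 2 + u^{2} - 3 u$ ($P{\left(u \right)} = \left(u^{2} - 3 u\right) + 2 = 2 + u^{2} - 3 u$)
$d = \sqrt{5} \approx 2.2361$
$X{\left(K \right)} = \frac{17}{3} + \frac{K}{3}$ ($X{\left(K \right)} = 4 + \frac{5 + K}{3} = 4 + \left(\frac{5}{3} + \frac{K}{3}\right) = \frac{17}{3} + \frac{K}{3}$)
$X{\left(-1 \right)} \left(P{\left(5 \right)} + d\right) = \left(\frac{17}{3} + \frac{1}{3} \left(-1\right)\right) \left(\left(2 + 5^{2} - 15\right) + \sqrt{5}\right) = \left(\frac{17}{3} - \frac{1}{3}\right) \left(\left(2 + 25 - 15\right) + \sqrt{5}\right) = \frac{16 \left(12 + \sqrt{5}\right)}{3} = 64 + \frac{16 \sqrt{5}}{3}$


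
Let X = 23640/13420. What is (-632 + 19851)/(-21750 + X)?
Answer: -12895949/14593068 ≈ -0.88370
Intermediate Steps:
X = 1182/671 (X = 23640*(1/13420) = 1182/671 ≈ 1.7615)
(-632 + 19851)/(-21750 + X) = (-632 + 19851)/(-21750 + 1182/671) = 19219/(-14593068/671) = 19219*(-671/14593068) = -12895949/14593068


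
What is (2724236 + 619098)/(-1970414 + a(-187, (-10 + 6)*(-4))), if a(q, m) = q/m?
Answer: -53493344/31526811 ≈ -1.6968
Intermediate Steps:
(2724236 + 619098)/(-1970414 + a(-187, (-10 + 6)*(-4))) = (2724236 + 619098)/(-1970414 - 187*(-1/(4*(-10 + 6)))) = 3343334/(-1970414 - 187/((-4*(-4)))) = 3343334/(-1970414 - 187/16) = 3343334/(-31526811/16) = 3343334*(-16/31526811) = -53493344/31526811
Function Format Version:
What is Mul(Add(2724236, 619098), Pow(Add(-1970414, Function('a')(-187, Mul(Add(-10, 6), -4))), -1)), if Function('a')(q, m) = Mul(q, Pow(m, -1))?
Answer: Rational(-53493344, 31526811) ≈ -1.6968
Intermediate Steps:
Mul(Add(2724236, 619098), Pow(Add(-1970414, Function('a')(-187, Mul(Add(-10, 6), -4))), -1)) = Mul(Add(2724236, 619098), Pow(Add(-1970414, Mul(-187, Pow(Mul(Add(-10, 6), -4), -1))), -1)) = Mul(3343334, Pow(Add(-1970414, Mul(-187, Pow(Mul(-4, -4), -1))), -1)) = Mul(3343334, Pow(Add(-1970414, Mul(-187, Pow(16, -1))), -1)) = Mul(3343334, Pow(Add(-1970414, Mul(-187, Rational(1, 16))), -1)) = Mul(3343334, Pow(Add(-1970414, Rational(-187, 16)), -1)) = Mul(3343334, Pow(Rational(-31526811, 16), -1)) = Mul(3343334, Rational(-16, 31526811)) = Rational(-53493344, 31526811)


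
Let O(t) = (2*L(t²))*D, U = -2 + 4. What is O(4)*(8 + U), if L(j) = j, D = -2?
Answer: -640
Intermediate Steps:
U = 2
O(t) = -4*t² (O(t) = (2*t²)*(-2) = -4*t²)
O(4)*(8 + U) = (-4*4²)*(8 + 2) = -4*16*10 = -64*10 = -640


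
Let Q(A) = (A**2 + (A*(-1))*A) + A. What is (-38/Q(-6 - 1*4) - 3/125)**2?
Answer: 222784/15625 ≈ 14.258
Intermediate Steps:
Q(A) = A (Q(A) = (A**2 + (-A)*A) + A = (A**2 - A**2) + A = 0 + A = A)
(-38/Q(-6 - 1*4) - 3/125)**2 = (-38/(-6 - 1*4) - 3/125)**2 = (-38/(-6 - 4) - 3*1/125)**2 = (-38/(-10) - 3/125)**2 = (-38*(-1/10) - 3/125)**2 = (19/5 - 3/125)**2 = (472/125)**2 = 222784/15625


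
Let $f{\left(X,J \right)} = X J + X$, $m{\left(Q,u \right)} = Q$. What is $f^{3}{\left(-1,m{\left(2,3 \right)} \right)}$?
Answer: $-27$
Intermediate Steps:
$f{\left(X,J \right)} = X + J X$ ($f{\left(X,J \right)} = J X + X = X + J X$)
$f^{3}{\left(-1,m{\left(2,3 \right)} \right)} = \left(- (1 + 2)\right)^{3} = \left(\left(-1\right) 3\right)^{3} = \left(-3\right)^{3} = -27$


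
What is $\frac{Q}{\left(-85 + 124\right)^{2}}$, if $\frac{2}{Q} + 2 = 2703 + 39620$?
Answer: $\frac{2}{64370241} \approx 3.107 \cdot 10^{-8}$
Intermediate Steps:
$Q = \frac{2}{42321}$ ($Q = \frac{2}{-2 + \left(2703 + 39620\right)} = \frac{2}{-2 + 42323} = \frac{2}{42321} \approx 4.7258 \cdot 10^{-5}$)
$\frac{Q}{\left(-85 + 124\right)^{2}} = \frac{2}{42321 \left(-85 + 124\right)^{2}} = \frac{2}{42321 \cdot 39^{2}} = \frac{2}{42321 \cdot 1521} = \frac{2}{42321} \cdot \frac{1}{1521} = \frac{2}{64370241}$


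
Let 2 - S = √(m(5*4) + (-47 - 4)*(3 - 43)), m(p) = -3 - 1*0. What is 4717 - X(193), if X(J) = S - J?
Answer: 4908 + √2037 ≈ 4953.1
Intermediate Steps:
m(p) = -3 (m(p) = -3 + 0 = -3)
S = 2 - √2037 (S = 2 - √(-3 + (-47 - 4)*(3 - 43)) = 2 - √(-3 - 51*(-40)) = 2 - √(-3 + 2040) = 2 - √2037 ≈ -43.133)
X(J) = 2 - J - √2037 (X(J) = (2 - √2037) - J = 2 - J - √2037)
4717 - X(193) = 4717 - (2 - 1*193 - √2037) = 4717 - (2 - 193 - √2037) = 4717 - (-191 - √2037) = 4717 + (191 + √2037) = 4908 + √2037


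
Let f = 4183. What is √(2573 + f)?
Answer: 2*√1689 ≈ 82.195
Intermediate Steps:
√(2573 + f) = √(2573 + 4183) = √6756 = 2*√1689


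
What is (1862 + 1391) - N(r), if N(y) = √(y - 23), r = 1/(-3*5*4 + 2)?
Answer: 3253 - I*√77430/58 ≈ 3253.0 - 4.7976*I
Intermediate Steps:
r = -1/58 (r = 1/(-15*4 + 2) = 1/(-60 + 2) = 1/(-58) = -1/58 ≈ -0.017241)
N(y) = √(-23 + y)
(1862 + 1391) - N(r) = (1862 + 1391) - √(-23 - 1/58) = 3253 - √(-1335/58) = 3253 - I*√77430/58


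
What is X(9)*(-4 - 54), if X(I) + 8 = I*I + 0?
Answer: -4234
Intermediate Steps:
X(I) = -8 + I² (X(I) = -8 + (I*I + 0) = -8 + (I² + 0) = -8 + I²)
X(9)*(-4 - 54) = (-8 + 9²)*(-4 - 54) = (-8 + 81)*(-58) = 73*(-58) = -4234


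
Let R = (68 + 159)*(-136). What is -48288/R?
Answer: 6036/3859 ≈ 1.5641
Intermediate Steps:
R = -30872 (R = 227*(-136) = -30872)
-48288/R = -48288/(-30872) = -48288*(-1/30872) = 6036/3859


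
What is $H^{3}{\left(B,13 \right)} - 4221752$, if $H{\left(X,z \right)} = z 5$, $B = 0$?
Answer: $-3947127$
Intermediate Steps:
$H{\left(X,z \right)} = 5 z$
$H^{3}{\left(B,13 \right)} - 4221752 = \left(5 \cdot 13\right)^{3} - 4221752 = 65^{3} - 4221752 = 274625 - 4221752 = -3947127$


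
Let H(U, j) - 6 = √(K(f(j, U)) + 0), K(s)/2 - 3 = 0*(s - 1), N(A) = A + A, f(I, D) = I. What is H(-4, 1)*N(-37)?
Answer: -444 - 74*√6 ≈ -625.26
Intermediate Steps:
N(A) = 2*A
K(s) = 6 (K(s) = 6 + 2*(0*(s - 1)) = 6 + 2*(0*(-1 + s)) = 6 + 2*0 = 6 + 0 = 6)
H(U, j) = 6 + √6 (H(U, j) = 6 + √(6 + 0) = 6 + √6)
H(-4, 1)*N(-37) = (6 + √6)*(2*(-37)) = (6 + √6)*(-74) = -444 - 74*√6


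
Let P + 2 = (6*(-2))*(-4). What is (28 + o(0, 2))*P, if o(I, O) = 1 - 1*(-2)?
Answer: 1426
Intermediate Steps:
o(I, O) = 3 (o(I, O) = 1 + 2 = 3)
P = 46 (P = -2 + (6*(-2))*(-4) = -2 - 12*(-4) = -2 + 48 = 46)
(28 + o(0, 2))*P = (28 + 3)*46 = 31*46 = 1426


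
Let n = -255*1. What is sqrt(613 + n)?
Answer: sqrt(358) ≈ 18.921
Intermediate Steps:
n = -255
sqrt(613 + n) = sqrt(613 - 255) = sqrt(358)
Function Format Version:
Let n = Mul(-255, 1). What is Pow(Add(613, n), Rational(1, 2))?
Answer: Pow(358, Rational(1, 2)) ≈ 18.921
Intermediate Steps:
n = -255
Pow(Add(613, n), Rational(1, 2)) = Pow(Add(613, -255), Rational(1, 2)) = Pow(358, Rational(1, 2))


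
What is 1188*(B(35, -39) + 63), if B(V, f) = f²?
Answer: 1881792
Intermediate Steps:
1188*(B(35, -39) + 63) = 1188*((-39)² + 63) = 1188*(1521 + 63) = 1188*1584 = 1881792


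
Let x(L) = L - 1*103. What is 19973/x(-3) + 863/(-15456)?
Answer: -154397083/819168 ≈ -188.48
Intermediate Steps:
x(L) = -103 + L (x(L) = L - 103 = -103 + L)
19973/x(-3) + 863/(-15456) = 19973/(-103 - 3) + 863/(-15456) = 19973/(-106) + 863*(-1/15456) = 19973*(-1/106) - 863/15456 = -19973/106 - 863/15456 = -154397083/819168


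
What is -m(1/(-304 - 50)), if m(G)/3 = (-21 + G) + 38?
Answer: -6017/118 ≈ -50.992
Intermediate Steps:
m(G) = 51 + 3*G (m(G) = 3*((-21 + G) + 38) = 3*(17 + G) = 51 + 3*G)
-m(1/(-304 - 50)) = -(51 + 3/(-304 - 50)) = -(51 + 3/(-354)) = -(51 + 3*(-1/354)) = -(51 - 1/118) = -1*6017/118 = -6017/118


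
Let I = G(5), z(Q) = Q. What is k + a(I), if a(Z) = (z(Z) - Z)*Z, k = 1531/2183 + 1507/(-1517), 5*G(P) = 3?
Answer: -26142/89503 ≈ -0.29208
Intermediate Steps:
G(P) = ⅗ (G(P) = (⅕)*3 = ⅗)
k = -26142/89503 (k = 1531*(1/2183) + 1507*(-1/1517) = 1531/2183 - 1507/1517 = -26142/89503 ≈ -0.29208)
I = ⅗ ≈ 0.60000
a(Z) = 0 (a(Z) = (Z - Z)*Z = 0*Z = 0)
k + a(I) = -26142/89503 + 0 = -26142/89503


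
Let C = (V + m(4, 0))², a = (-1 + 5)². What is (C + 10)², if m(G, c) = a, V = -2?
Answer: 42436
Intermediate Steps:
a = 16 (a = 4² = 16)
m(G, c) = 16
C = 196 (C = (-2 + 16)² = 14² = 196)
(C + 10)² = (196 + 10)² = 206² = 42436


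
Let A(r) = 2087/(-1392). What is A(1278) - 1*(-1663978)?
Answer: 2316255289/1392 ≈ 1.6640e+6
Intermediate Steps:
A(r) = -2087/1392 (A(r) = 2087*(-1/1392) = -2087/1392)
A(1278) - 1*(-1663978) = -2087/1392 - 1*(-1663978) = -2087/1392 + 1663978 = 2316255289/1392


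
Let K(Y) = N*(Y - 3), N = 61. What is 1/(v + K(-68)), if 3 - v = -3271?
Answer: -1/1057 ≈ -0.00094607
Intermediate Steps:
v = 3274 (v = 3 - 1*(-3271) = 3 + 3271 = 3274)
K(Y) = -183 + 61*Y (K(Y) = 61*(Y - 3) = 61*(-3 + Y) = -183 + 61*Y)
1/(v + K(-68)) = 1/(3274 + (-183 + 61*(-68))) = 1/(3274 + (-183 - 4148)) = 1/(3274 - 4331) = 1/(-1057) = -1/1057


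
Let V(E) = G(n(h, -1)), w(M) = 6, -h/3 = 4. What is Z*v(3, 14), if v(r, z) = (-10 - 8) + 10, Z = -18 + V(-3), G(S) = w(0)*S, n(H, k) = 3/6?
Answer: 120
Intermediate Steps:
h = -12 (h = -3*4 = -12)
n(H, k) = 1/2 (n(H, k) = 3*(1/6) = 1/2)
G(S) = 6*S
V(E) = 3 (V(E) = 6*(1/2) = 3)
Z = -15 (Z = -18 + 3 = -15)
v(r, z) = -8 (v(r, z) = -18 + 10 = -8)
Z*v(3, 14) = -15*(-8) = 120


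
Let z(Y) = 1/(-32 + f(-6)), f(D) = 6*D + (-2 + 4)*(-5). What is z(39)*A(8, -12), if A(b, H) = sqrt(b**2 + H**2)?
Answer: -2*sqrt(13)/39 ≈ -0.18490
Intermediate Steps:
A(b, H) = sqrt(H**2 + b**2)
f(D) = -10 + 6*D (f(D) = 6*D + 2*(-5) = 6*D - 10 = -10 + 6*D)
z(Y) = -1/78 (z(Y) = 1/(-32 + (-10 + 6*(-6))) = 1/(-32 + (-10 - 36)) = 1/(-32 - 46) = 1/(-78) = -1/78)
z(39)*A(8, -12) = -sqrt((-12)**2 + 8**2)/78 = -sqrt(144 + 64)/78 = -2*sqrt(13)/39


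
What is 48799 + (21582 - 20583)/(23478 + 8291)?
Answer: 1550296430/31769 ≈ 48799.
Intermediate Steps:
48799 + (21582 - 20583)/(23478 + 8291) = 48799 + 999/31769 = 1550296430/31769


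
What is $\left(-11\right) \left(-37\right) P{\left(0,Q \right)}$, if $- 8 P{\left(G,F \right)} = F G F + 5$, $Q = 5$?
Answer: $- \frac{2035}{8} \approx -254.38$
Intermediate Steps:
$P{\left(G,F \right)} = - \frac{5}{8} - \frac{G F^{2}}{8}$ ($P{\left(G,F \right)} = - \frac{F G F + 5}{8} = - \frac{G F^{2} + 5}{8} = - \frac{5 + G F^{2}}{8} = - \frac{5}{8} - \frac{G F^{2}}{8}$)
$\left(-11\right) \left(-37\right) P{\left(0,Q \right)} = \left(-11\right) \left(-37\right) \left(- \frac{5}{8} - 0 \cdot 5^{2}\right) = 407 \left(- \frac{5}{8} - 0 \cdot 25\right) = 407 \left(- \frac{5}{8} + 0\right) = 407 \left(- \frac{5}{8}\right) = - \frac{2035}{8}$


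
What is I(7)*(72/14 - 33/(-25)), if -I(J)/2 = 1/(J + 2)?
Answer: -754/525 ≈ -1.4362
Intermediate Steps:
I(J) = -2/(2 + J) (I(J) = -2/(J + 2) = -2/(2 + J))
I(7)*(72/14 - 33/(-25)) = (-2/(2 + 7))*(72/14 - 33/(-25)) = (-2/9)*(72*(1/14) - 33*(-1/25)) = (-2*⅑)*(36/7 + 33/25) = -2/9*1131/175 = -754/525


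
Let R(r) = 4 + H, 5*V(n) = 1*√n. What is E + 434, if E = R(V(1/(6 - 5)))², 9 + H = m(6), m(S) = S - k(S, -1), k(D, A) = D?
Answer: 459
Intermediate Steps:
m(S) = 0 (m(S) = S - S = 0)
V(n) = √n/5 (V(n) = (1*√n)/5 = √n/5)
H = -9 (H = -9 + 0 = -9)
R(r) = -5 (R(r) = 4 - 9 = -5)
E = 25 (E = (-5)² = 25)
E + 434 = 25 + 434 = 459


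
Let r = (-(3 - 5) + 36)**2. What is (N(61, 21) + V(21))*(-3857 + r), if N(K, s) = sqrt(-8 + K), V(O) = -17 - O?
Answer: 91694 - 2413*sqrt(53) ≈ 74127.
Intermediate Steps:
r = 1444 (r = (-1*(-2) + 36)**2 = (2 + 36)**2 = 38**2 = 1444)
(N(61, 21) + V(21))*(-3857 + r) = (sqrt(-8 + 61) + (-17 - 1*21))*(-3857 + 1444) = (sqrt(53) + (-17 - 21))*(-2413) = (sqrt(53) - 38)*(-2413) = (-38 + sqrt(53))*(-2413) = 91694 - 2413*sqrt(53)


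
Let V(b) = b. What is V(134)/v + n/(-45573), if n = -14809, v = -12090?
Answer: 9607446/30609865 ≈ 0.31387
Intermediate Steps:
V(134)/v + n/(-45573) = 134/(-12090) - 14809/(-45573) = 134*(-1/12090) - 14809*(-1/45573) = -67/6045 + 14809/45573 = 9607446/30609865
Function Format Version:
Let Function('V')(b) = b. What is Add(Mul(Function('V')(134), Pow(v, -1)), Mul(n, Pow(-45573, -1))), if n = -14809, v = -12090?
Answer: Rational(9607446, 30609865) ≈ 0.31387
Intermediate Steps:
Add(Mul(Function('V')(134), Pow(v, -1)), Mul(n, Pow(-45573, -1))) = Add(Mul(134, Pow(-12090, -1)), Mul(-14809, Pow(-45573, -1))) = Add(Mul(134, Rational(-1, 12090)), Mul(-14809, Rational(-1, 45573))) = Add(Rational(-67, 6045), Rational(14809, 45573)) = Rational(9607446, 30609865)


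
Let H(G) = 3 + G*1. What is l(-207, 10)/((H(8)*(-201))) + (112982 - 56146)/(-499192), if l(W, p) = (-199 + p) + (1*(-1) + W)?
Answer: 18128707/275928378 ≈ 0.065701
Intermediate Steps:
l(W, p) = -200 + W + p (l(W, p) = (-199 + p) + (-1 + W) = -200 + W + p)
H(G) = 3 + G
l(-207, 10)/((H(8)*(-201))) + (112982 - 56146)/(-499192) = (-200 - 207 + 10)/(((3 + 8)*(-201))) + (112982 - 56146)/(-499192) = -397/(11*(-201)) + 56836*(-1/499192) = -397/(-2211) - 14209/124798 = -397*(-1/2211) - 14209/124798 = 397/2211 - 14209/124798 = 18128707/275928378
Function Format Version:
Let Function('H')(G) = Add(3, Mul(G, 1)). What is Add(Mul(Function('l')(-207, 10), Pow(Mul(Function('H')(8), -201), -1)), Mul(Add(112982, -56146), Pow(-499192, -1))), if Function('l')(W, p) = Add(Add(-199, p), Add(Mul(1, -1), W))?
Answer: Rational(18128707, 275928378) ≈ 0.065701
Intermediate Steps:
Function('l')(W, p) = Add(-200, W, p) (Function('l')(W, p) = Add(Add(-199, p), Add(-1, W)) = Add(-200, W, p))
Function('H')(G) = Add(3, G)
Add(Mul(Function('l')(-207, 10), Pow(Mul(Function('H')(8), -201), -1)), Mul(Add(112982, -56146), Pow(-499192, -1))) = Add(Mul(Add(-200, -207, 10), Pow(Mul(Add(3, 8), -201), -1)), Mul(Add(112982, -56146), Pow(-499192, -1))) = Add(Mul(-397, Pow(Mul(11, -201), -1)), Mul(56836, Rational(-1, 499192))) = Add(Mul(-397, Pow(-2211, -1)), Rational(-14209, 124798)) = Add(Mul(-397, Rational(-1, 2211)), Rational(-14209, 124798)) = Add(Rational(397, 2211), Rational(-14209, 124798)) = Rational(18128707, 275928378)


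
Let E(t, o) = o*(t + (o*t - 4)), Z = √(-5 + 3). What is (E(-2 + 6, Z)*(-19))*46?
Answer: 6992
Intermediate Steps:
Z = I*√2 (Z = √(-2) = I*√2 ≈ 1.4142*I)
E(t, o) = o*(-4 + t + o*t) (E(t, o) = o*(t + (-4 + o*t)) = o*(-4 + t + o*t))
(E(-2 + 6, Z)*(-19))*46 = (((I*√2)*(-4 + (-2 + 6) + (I*√2)*(-2 + 6)))*(-19))*46 = (((I*√2)*(-4 + 4 + (I*√2)*4))*(-19))*46 = (((I*√2)*(-4 + 4 + 4*I*√2))*(-19))*46 = (((I*√2)*(4*I*√2))*(-19))*46 = -8*(-19)*46 = 152*46 = 6992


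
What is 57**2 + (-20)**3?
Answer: -4751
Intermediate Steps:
57**2 + (-20)**3 = 3249 - 8000 = -4751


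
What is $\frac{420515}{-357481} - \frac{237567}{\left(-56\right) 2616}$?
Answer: $\frac{7773974429}{17456512192} \approx 0.44533$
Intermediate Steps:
$\frac{420515}{-357481} - \frac{237567}{\left(-56\right) 2616} = 420515 \left(- \frac{1}{357481}\right) - \frac{237567}{-146496} = - \frac{420515}{357481} - - \frac{79189}{48832} = - \frac{420515}{357481} + \frac{79189}{48832} = \frac{7773974429}{17456512192}$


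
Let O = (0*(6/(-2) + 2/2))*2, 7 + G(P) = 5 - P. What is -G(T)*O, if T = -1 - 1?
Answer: 0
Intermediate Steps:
T = -2
G(P) = -2 - P (G(P) = -7 + (5 - P) = -2 - P)
O = 0 (O = (0*(6*(-½) + 2*(½)))*2 = (0*(-3 + 1))*2 = (0*(-2))*2 = 0*2 = 0)
-G(T)*O = -(-2 - 1*(-2))*0 = -(-2 + 2)*0 = -0*0 = -1*0 = 0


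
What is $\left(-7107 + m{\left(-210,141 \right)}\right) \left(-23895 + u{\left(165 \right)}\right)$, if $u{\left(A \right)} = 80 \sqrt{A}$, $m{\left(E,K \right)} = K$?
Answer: $166452570 - 557280 \sqrt{165} \approx 1.5929 \cdot 10^{8}$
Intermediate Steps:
$\left(-7107 + m{\left(-210,141 \right)}\right) \left(-23895 + u{\left(165 \right)}\right) = \left(-7107 + 141\right) \left(-23895 + 80 \sqrt{165}\right) = - 6966 \left(-23895 + 80 \sqrt{165}\right) = 166452570 - 557280 \sqrt{165}$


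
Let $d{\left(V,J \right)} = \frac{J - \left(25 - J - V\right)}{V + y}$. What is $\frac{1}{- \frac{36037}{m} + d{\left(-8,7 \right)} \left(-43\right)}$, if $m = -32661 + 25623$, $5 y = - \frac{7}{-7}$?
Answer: $- \frac{91494}{9114929} \approx -0.010038$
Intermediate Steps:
$y = \frac{1}{5}$ ($y = \frac{\left(-7\right) \frac{1}{-7}}{5} = \frac{\left(-7\right) \left(- \frac{1}{7}\right)}{5} = \frac{1}{5} \cdot 1 = \frac{1}{5} \approx 0.2$)
$d{\left(V,J \right)} = \frac{-25 + V + 2 J}{\frac{1}{5} + V}$ ($d{\left(V,J \right)} = \frac{J - \left(25 - J - V\right)}{V + \frac{1}{5}} = \frac{J - \left(25 - J - V\right)}{\frac{1}{5} + V} = \frac{J + \left(-25 + J + V\right)}{\frac{1}{5} + V} = \frac{-25 + V + 2 J}{\frac{1}{5} + V}$)
$m = -7038$
$\frac{1}{- \frac{36037}{m} + d{\left(-8,7 \right)} \left(-43\right)} = \frac{1}{- \frac{36037}{-7038} + \frac{5 \left(-25 - 8 + 2 \cdot 7\right)}{1 + 5 \left(-8\right)} \left(-43\right)} = \frac{1}{\left(-36037\right) \left(- \frac{1}{7038}\right) + \frac{5 \left(-25 - 8 + 14\right)}{1 - 40} \left(-43\right)} = \frac{1}{\frac{36037}{7038} + 5 \frac{1}{-39} \left(-19\right) \left(-43\right)} = \frac{1}{\frac{36037}{7038} + 5 \left(- \frac{1}{39}\right) \left(-19\right) \left(-43\right)} = \frac{1}{\frac{36037}{7038} + \frac{95}{39} \left(-43\right)} = \frac{1}{\frac{36037}{7038} - \frac{4085}{39}} = \frac{1}{- \frac{9114929}{91494}} = - \frac{91494}{9114929}$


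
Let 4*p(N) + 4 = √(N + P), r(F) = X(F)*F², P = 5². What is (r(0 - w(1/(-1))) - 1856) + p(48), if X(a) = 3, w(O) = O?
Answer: -1854 + √73/4 ≈ -1851.9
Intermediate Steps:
P = 25
r(F) = 3*F²
p(N) = -1 + √(25 + N)/4 (p(N) = -1 + √(N + 25)/4 = -1 + √(25 + N)/4)
(r(0 - w(1/(-1))) - 1856) + p(48) = (3*(0 - 1/(-1))² - 1856) + (-1 + √(25 + 48)/4) = (3*(0 - 1*(-1))² - 1856) + (-1 + √73/4) = (3*(0 + 1)² - 1856) + (-1 + √73/4) = (3*1² - 1856) + (-1 + √73/4) = (3*1 - 1856) + (-1 + √73/4) = (3 - 1856) + (-1 + √73/4) = -1853 + (-1 + √73/4) = -1854 + √73/4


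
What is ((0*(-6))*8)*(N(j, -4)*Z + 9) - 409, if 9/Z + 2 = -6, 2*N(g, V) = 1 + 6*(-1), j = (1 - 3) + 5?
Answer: -409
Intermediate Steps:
j = 3 (j = -2 + 5 = 3)
N(g, V) = -5/2 (N(g, V) = (1 + 6*(-1))/2 = (1 - 6)/2 = (½)*(-5) = -5/2)
Z = -9/8 (Z = 9/(-2 - 6) = 9/(-8) = 9*(-⅛) = -9/8 ≈ -1.1250)
((0*(-6))*8)*(N(j, -4)*Z + 9) - 409 = ((0*(-6))*8)*(-5/2*(-9/8) + 9) - 409 = (0*8)*(45/16 + 9) - 409 = 0*(189/16) - 409 = 0 - 409 = -409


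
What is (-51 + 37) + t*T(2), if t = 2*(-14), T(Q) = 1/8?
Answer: -35/2 ≈ -17.500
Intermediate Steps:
T(Q) = 1/8
t = -28
(-51 + 37) + t*T(2) = (-51 + 37) - 28*1/8 = -14 - 7/2 = -35/2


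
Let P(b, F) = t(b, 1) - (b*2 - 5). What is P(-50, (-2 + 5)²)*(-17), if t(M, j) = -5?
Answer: -1700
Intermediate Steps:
P(b, F) = -2*b (P(b, F) = -5 - (b*2 - 5) = -5 - (2*b - 5) = -5 - (-5 + 2*b) = -5 + (5 - 2*b) = -2*b)
P(-50, (-2 + 5)²)*(-17) = -2*(-50)*(-17) = 100*(-17) = -1700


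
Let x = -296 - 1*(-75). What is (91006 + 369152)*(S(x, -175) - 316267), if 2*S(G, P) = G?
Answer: -145583637645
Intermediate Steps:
x = -221 (x = -296 + 75 = -221)
S(G, P) = G/2
(91006 + 369152)*(S(x, -175) - 316267) = (91006 + 369152)*((½)*(-221) - 316267) = 460158*(-221/2 - 316267) = 460158*(-632755/2) = -145583637645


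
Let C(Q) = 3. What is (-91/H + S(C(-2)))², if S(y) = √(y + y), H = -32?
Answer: 14425/1024 + 91*√6/16 ≈ 28.018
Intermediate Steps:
S(y) = √2*√y (S(y) = √(2*y) = √2*√y)
(-91/H + S(C(-2)))² = (-91/(-32) + √2*√3)² = (-91*(-1/32) + √6)² = (91/32 + √6)²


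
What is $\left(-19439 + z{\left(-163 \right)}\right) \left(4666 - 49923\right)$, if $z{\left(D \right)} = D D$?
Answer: $-322682410$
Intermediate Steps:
$z{\left(D \right)} = D^{2}$
$\left(-19439 + z{\left(-163 \right)}\right) \left(4666 - 49923\right) = \left(-19439 + \left(-163\right)^{2}\right) \left(4666 - 49923\right) = \left(-19439 + 26569\right) \left(-45257\right) = 7130 \left(-45257\right) = -322682410$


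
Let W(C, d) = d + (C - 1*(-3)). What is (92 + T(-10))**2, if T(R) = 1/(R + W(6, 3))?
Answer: 34225/4 ≈ 8556.3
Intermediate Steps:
W(C, d) = 3 + C + d (W(C, d) = d + (C + 3) = d + (3 + C) = 3 + C + d)
T(R) = 1/(12 + R) (T(R) = 1/(R + (3 + 6 + 3)) = 1/(R + 12) = 1/(12 + R))
(92 + T(-10))**2 = (92 + 1/(12 - 10))**2 = (92 + 1/2)**2 = (185/2)**2 = 34225/4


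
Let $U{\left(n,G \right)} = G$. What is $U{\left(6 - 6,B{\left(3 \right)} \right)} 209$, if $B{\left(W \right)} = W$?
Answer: $627$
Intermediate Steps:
$U{\left(6 - 6,B{\left(3 \right)} \right)} 209 = 3 \cdot 209 = 627$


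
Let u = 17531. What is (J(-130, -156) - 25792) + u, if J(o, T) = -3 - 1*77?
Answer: -8341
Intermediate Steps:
J(o, T) = -80 (J(o, T) = -3 - 77 = -80)
(J(-130, -156) - 25792) + u = (-80 - 25792) + 17531 = -25872 + 17531 = -8341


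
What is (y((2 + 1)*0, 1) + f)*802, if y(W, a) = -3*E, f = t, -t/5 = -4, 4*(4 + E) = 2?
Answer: 24461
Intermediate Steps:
E = -7/2 (E = -4 + (¼)*2 = -4 + ½ = -7/2 ≈ -3.5000)
t = 20 (t = -5*(-4) = 20)
f = 20
y(W, a) = 21/2 (y(W, a) = -3*(-7/2) = 21/2)
(y((2 + 1)*0, 1) + f)*802 = (21/2 + 20)*802 = (61/2)*802 = 24461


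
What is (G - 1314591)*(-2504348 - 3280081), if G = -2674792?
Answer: 23076302717307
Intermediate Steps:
(G - 1314591)*(-2504348 - 3280081) = (-2674792 - 1314591)*(-2504348 - 3280081) = -3989383*(-5784429) = 23076302717307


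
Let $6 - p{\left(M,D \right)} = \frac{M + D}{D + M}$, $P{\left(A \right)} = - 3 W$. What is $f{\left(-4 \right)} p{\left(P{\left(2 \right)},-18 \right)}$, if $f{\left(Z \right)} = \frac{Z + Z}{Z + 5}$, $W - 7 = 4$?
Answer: $-40$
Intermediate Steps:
$W = 11$ ($W = 7 + 4 = 11$)
$P{\left(A \right)} = -33$ ($P{\left(A \right)} = \left(-3\right) 11 = -33$)
$f{\left(Z \right)} = \frac{2 Z}{5 + Z}$
$p{\left(M,D \right)} = 5$ ($p{\left(M,D \right)} = 6 - \frac{M + D}{D + M} = 6 - \frac{D + M}{D + M} = 6 - 1 = 5$)
$f{\left(-4 \right)} p{\left(P{\left(2 \right)},-18 \right)} = 2 \left(-4\right) \frac{1}{5 - 4} \cdot 5 = 2 \left(-4\right) 1^{-1} \cdot 5 = 2 \left(-4\right) 1 \cdot 5 = \left(-8\right) 5 = -40$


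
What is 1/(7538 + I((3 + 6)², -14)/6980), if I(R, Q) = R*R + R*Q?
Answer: 6980/52620667 ≈ 0.00013265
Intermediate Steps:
I(R, Q) = R² + Q*R
1/(7538 + I((3 + 6)², -14)/6980) = 1/(7538 + ((3 + 6)²*(-14 + (3 + 6)²))/6980) = 1/(7538 + (9²*(-14 + 9²))*(1/6980)) = 1/(7538 + (81*(-14 + 81))*(1/6980)) = 1/(7538 + (81*67)*(1/6980)) = 1/(7538 + 5427*(1/6980)) = 1/(7538 + 5427/6980) = 1/(52620667/6980) = 6980/52620667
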